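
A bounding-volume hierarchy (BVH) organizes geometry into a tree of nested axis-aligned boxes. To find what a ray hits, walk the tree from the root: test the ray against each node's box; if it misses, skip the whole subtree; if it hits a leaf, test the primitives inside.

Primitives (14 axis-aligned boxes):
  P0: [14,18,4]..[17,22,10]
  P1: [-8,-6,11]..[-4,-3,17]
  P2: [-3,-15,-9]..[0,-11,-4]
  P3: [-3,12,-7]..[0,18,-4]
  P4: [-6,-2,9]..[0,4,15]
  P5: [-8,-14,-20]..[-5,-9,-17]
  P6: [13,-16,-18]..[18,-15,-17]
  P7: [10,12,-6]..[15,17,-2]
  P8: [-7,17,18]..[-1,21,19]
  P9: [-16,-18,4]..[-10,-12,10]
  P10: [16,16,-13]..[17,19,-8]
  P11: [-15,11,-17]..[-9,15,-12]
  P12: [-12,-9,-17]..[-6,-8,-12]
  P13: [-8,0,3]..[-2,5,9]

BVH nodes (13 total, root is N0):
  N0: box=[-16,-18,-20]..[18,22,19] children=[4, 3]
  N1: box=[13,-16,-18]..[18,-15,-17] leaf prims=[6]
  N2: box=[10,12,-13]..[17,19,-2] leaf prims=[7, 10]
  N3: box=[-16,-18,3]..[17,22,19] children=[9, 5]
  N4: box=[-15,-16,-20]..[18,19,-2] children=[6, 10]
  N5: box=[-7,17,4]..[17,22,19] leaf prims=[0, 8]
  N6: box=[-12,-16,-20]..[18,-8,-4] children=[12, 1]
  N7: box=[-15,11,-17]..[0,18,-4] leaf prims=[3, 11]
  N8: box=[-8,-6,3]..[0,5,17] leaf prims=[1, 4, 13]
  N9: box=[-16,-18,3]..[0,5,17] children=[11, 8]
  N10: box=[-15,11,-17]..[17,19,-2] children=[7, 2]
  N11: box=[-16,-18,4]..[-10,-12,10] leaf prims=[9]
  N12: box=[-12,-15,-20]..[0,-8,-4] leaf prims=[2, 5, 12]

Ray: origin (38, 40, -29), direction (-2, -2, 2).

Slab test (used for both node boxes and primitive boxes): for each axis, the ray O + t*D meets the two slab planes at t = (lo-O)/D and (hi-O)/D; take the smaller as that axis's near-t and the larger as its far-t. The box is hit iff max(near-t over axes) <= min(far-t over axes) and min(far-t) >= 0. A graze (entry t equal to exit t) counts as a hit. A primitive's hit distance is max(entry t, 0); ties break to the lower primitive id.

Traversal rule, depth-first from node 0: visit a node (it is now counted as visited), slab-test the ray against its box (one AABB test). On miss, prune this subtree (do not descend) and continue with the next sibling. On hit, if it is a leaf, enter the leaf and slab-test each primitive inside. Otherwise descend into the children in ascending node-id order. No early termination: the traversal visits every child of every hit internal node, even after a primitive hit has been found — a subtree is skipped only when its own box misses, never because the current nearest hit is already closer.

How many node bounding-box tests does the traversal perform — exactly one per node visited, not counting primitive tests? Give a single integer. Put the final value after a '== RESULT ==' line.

Traverse from the root:
N0 x:[10,27] y:[9,29] z:[9/2,24] -> hit [10,24], descend [3, 4]
  N3 x:[21/2,27] y:[9,29] z:[16,24] -> hit [16,24], descend [5, 9]
    N5 x:[21/2,45/2] y:[9,23/2] z:[33/2,24] -> miss, prune
    N9 x:[19,27] y:[35/2,29] z:[16,23] -> hit [19,23], descend [8, 11]
      N8 x:[19,23] y:[35/2,23] z:[16,23] -> hit [19,23] leaf, test {P1@t=43/2, P4@t=19, P13(miss)}
      N11 x:[24,27] y:[26,29] z:[33/2,39/2] -> miss, prune
  N4 x:[10,53/2] y:[21/2,28] z:[9/2,27/2] -> hit [21/2,27/2], descend [6, 10]
    N6 x:[10,25] y:[24,28] z:[9/2,25/2] -> miss, prune
    N10 x:[21/2,53/2] y:[21/2,29/2] z:[6,27/2] -> hit [21/2,27/2], descend [2, 7]
      N2 x:[21/2,14] y:[21/2,14] z:[8,27/2] -> hit [21/2,27/2] leaf, test {P7@t=23/2, P10@t=21/2}
      N7 x:[19,53/2] y:[11,29/2] z:[6,25/2] -> miss, prune

Summary -> nodes [0, 3, 5, 9, 8, 11, 4, 6, 10, 2, 7]; box-tests=11; leaf-entries=2; first=P10

== RESULT ==
11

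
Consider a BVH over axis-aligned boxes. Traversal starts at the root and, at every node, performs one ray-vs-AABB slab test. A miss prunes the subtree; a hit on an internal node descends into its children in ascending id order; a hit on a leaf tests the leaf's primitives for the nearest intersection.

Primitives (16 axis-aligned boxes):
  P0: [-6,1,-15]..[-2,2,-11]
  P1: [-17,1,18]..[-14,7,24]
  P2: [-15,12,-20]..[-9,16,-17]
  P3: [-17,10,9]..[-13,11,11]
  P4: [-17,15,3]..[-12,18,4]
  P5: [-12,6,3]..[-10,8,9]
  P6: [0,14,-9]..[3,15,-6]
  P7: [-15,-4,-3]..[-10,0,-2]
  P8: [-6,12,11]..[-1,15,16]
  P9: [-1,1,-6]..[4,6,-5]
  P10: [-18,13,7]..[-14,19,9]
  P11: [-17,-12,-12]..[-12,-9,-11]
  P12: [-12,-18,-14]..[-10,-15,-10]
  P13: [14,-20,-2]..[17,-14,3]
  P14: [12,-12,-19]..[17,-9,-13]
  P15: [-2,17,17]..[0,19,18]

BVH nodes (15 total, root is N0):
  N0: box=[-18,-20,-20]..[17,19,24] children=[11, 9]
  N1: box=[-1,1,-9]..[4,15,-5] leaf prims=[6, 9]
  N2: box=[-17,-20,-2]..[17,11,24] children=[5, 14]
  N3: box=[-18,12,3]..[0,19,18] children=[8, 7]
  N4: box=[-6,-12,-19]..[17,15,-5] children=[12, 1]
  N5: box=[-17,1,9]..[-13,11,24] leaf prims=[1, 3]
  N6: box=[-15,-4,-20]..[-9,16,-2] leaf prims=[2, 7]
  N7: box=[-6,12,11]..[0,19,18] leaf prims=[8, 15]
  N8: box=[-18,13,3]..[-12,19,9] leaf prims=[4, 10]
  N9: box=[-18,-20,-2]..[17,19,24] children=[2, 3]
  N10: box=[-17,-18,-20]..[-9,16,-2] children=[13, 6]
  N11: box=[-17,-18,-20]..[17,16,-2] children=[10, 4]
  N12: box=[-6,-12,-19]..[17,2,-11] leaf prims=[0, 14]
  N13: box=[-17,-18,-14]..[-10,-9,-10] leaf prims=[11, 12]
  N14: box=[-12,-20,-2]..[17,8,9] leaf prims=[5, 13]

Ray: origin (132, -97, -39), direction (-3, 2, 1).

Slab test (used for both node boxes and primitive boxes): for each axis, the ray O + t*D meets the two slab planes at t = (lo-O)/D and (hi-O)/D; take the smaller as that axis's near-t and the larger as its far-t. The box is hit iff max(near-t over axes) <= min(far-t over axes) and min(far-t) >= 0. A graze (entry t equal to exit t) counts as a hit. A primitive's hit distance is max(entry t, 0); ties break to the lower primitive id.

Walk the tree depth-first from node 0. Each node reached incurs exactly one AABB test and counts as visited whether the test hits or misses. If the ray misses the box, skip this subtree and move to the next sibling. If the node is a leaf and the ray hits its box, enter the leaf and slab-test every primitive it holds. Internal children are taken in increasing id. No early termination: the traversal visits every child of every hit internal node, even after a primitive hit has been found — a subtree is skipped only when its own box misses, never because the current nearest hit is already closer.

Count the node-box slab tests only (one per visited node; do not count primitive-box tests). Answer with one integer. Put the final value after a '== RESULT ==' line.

Walk:
N0 x:[115/3,50] y:[77/2,58] z:[19,63] -> hit [77/2,50], descend [9, 11]
  N9 x:[115/3,50] y:[77/2,58] z:[37,63] -> hit [77/2,50], descend [2, 3]
    N2 x:[115/3,149/3] y:[77/2,54] z:[37,63] -> hit [77/2,149/3], descend [5, 14]
      N5 x:[145/3,149/3] y:[49,54] z:[48,63] -> hit [49,149/3] leaf, test {P1(miss), P3(miss)}
      N14 x:[115/3,48] y:[77/2,105/2] z:[37,48] -> hit [77/2,48] leaf, test {P5(miss), P13@t=77/2}
    N3 x:[44,50] y:[109/2,58] z:[42,57] -> miss, prune
  N11 x:[115/3,149/3] y:[79/2,113/2] z:[19,37] -> miss, prune

Visited [0, 9, 2, 5, 14, 3, 11]. Tests: 7 box, 2 leaf. Nearest: P13.

== RESULT ==
7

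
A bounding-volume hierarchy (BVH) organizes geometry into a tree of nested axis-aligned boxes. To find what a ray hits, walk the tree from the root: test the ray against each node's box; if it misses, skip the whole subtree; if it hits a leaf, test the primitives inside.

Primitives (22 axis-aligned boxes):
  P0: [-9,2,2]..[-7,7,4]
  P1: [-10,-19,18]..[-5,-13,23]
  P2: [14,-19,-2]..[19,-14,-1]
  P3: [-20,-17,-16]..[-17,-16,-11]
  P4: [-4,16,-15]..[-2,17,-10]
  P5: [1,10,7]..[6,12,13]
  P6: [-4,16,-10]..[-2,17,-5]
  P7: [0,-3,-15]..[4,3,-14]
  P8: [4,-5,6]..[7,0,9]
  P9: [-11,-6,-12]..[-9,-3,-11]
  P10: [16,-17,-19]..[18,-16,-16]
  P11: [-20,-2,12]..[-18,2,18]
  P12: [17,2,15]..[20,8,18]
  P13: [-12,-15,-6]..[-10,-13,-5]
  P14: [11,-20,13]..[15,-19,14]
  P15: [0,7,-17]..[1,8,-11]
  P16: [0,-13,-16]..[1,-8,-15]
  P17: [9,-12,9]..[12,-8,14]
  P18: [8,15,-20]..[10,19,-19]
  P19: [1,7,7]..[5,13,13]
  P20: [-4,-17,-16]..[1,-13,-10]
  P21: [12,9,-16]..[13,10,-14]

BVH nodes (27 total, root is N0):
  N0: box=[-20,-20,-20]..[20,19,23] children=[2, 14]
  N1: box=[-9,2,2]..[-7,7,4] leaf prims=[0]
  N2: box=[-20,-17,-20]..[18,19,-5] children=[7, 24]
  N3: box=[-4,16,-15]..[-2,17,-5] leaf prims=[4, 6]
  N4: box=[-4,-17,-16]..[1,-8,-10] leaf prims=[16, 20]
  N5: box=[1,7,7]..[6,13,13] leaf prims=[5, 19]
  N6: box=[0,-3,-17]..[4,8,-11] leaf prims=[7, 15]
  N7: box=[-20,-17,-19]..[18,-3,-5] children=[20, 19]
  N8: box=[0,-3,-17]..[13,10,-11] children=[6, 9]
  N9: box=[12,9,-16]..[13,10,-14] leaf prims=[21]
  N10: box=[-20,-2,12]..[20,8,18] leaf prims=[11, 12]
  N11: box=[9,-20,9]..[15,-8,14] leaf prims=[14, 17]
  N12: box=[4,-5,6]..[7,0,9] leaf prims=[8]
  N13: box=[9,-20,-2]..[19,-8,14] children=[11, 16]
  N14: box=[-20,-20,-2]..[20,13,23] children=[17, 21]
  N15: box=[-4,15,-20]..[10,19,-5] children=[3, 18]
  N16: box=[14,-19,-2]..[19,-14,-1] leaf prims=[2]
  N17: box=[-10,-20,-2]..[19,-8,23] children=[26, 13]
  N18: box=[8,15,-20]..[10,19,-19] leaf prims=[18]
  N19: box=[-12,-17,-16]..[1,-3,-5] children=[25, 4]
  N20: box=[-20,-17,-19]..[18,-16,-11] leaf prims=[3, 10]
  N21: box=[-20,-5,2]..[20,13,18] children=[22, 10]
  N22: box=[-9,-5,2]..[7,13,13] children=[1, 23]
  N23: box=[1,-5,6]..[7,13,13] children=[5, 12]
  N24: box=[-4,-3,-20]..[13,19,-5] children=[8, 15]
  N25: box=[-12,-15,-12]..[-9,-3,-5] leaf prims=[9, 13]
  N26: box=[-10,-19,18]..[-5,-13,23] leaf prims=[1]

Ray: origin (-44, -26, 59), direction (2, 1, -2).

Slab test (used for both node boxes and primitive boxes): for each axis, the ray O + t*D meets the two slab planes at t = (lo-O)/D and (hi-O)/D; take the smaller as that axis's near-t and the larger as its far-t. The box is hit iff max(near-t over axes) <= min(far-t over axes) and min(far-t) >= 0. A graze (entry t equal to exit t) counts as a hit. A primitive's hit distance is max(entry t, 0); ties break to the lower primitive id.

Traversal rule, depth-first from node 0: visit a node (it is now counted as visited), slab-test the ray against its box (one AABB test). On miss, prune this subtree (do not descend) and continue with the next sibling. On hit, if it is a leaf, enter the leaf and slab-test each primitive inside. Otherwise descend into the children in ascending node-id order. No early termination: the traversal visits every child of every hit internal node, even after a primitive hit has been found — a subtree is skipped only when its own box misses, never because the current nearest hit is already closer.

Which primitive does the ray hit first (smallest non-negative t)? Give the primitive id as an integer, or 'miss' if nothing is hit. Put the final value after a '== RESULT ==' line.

Walk:
N0 x:[12,32] y:[6,45] z:[18,79/2] -> hit [18,32], descend [2, 14]
  N2 x:[12,31] y:[9,45] z:[32,79/2] -> miss, prune
  N14 x:[12,32] y:[6,39] z:[18,61/2] -> hit [18,61/2], descend [17, 21]
    N17 x:[17,63/2] y:[6,18] z:[18,61/2] -> hit [18,18], descend [13, 26]
      N13 x:[53/2,63/2] y:[6,18] z:[45/2,61/2] -> miss, prune
      N26 x:[17,39/2] y:[7,13] z:[18,41/2] -> miss, prune
    N21 x:[12,32] y:[21,39] z:[41/2,57/2] -> hit [21,57/2], descend [10, 22]
      N10 x:[12,32] y:[24,34] z:[41/2,47/2] -> miss, prune
      N22 x:[35/2,51/2] y:[21,39] z:[23,57/2] -> hit [23,51/2], descend [1, 23]
        N1 x:[35/2,37/2] y:[28,33] z:[55/2,57/2] -> miss, prune
        N23 x:[45/2,51/2] y:[21,39] z:[23,53/2] -> hit [23,51/2], descend [5, 12]
          N5 x:[45/2,25] y:[33,39] z:[23,26] -> miss, prune
          N12 x:[24,51/2] y:[21,26] z:[25,53/2] -> hit [25,51/2] leaf, test {P8@t=25}

Visited [0, 2, 14, 17, 13, 26, 21, 10, 22, 1, 23, 5, 12]. Tests: 13 box, 1 leaf. Nearest: P8.

== RESULT ==
8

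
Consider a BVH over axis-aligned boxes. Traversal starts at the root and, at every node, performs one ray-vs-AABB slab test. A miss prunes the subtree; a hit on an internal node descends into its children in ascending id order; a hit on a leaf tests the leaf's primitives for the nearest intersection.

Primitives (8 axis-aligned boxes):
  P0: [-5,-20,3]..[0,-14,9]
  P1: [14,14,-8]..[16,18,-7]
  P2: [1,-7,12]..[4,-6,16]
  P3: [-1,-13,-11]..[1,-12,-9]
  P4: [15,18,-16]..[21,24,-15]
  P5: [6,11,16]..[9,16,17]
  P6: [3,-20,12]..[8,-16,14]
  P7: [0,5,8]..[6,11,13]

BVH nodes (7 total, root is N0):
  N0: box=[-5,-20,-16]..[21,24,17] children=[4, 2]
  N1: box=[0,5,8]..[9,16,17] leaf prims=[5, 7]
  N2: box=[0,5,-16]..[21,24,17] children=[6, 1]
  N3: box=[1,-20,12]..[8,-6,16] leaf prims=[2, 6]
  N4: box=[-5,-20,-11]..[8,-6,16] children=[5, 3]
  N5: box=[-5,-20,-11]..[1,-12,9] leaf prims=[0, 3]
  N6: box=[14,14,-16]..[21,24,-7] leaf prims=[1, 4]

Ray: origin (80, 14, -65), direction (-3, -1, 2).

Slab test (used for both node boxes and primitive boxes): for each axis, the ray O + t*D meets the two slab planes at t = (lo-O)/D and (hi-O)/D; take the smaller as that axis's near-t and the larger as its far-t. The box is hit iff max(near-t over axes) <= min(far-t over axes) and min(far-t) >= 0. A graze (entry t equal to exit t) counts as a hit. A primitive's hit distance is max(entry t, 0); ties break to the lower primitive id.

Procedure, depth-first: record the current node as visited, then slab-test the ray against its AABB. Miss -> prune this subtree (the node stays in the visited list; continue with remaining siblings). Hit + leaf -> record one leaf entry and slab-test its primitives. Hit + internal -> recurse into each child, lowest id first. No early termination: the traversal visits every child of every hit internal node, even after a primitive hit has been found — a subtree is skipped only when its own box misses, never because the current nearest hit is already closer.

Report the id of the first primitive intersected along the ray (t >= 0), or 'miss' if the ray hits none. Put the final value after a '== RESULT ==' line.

Trace the traversal:
N0 x:[59/3,85/3] y:[-10,34] z:[49/2,41] -> hit [49/2,85/3], descend [2, 4]
  N2 x:[59/3,80/3] y:[-10,9] z:[49/2,41] -> miss, prune
  N4 x:[24,85/3] y:[20,34] z:[27,81/2] -> hit [27,85/3], descend [3, 5]
    N3 x:[24,79/3] y:[20,34] z:[77/2,81/2] -> miss, prune
    N5 x:[79/3,85/3] y:[26,34] z:[27,37] -> hit [27,85/3] leaf, test {P0(miss), P3@t=27}

Visited [0, 2, 4, 3, 5]. Tests: 5 box, 1 leaf. Nearest: P3.

== RESULT ==
3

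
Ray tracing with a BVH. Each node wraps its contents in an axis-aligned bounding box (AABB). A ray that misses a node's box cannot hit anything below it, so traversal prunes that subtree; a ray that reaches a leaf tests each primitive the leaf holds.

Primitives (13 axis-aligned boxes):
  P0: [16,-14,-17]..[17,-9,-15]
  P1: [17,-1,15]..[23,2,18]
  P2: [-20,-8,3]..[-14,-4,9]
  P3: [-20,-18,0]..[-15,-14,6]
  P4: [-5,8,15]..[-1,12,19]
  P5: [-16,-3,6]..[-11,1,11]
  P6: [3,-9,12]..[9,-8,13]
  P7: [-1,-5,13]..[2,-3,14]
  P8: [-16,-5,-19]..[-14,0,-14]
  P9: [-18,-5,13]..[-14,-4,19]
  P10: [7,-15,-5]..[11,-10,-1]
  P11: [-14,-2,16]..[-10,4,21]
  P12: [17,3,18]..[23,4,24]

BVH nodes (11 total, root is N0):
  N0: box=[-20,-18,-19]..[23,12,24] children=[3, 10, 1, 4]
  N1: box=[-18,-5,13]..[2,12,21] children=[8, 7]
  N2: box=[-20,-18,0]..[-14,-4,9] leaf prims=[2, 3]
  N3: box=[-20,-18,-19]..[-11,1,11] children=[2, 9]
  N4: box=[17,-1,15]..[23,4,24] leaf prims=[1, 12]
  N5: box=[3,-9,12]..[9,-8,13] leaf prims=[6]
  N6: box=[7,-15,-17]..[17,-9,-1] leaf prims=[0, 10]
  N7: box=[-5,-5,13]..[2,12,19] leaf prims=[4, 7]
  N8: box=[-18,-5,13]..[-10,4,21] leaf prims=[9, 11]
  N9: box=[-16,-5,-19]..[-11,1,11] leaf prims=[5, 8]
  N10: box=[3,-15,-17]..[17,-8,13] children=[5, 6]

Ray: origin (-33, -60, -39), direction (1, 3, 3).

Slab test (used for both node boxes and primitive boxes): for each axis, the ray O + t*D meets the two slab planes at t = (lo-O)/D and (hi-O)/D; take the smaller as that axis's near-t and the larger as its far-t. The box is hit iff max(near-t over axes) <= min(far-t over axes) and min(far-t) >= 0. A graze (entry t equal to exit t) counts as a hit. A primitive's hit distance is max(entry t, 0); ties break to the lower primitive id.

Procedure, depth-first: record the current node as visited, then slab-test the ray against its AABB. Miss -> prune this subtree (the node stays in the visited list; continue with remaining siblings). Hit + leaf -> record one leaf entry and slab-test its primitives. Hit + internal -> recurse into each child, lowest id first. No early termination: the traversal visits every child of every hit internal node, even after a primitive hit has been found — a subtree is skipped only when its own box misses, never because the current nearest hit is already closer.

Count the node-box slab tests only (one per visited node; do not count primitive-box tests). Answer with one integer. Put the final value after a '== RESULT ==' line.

Walk:
N0 x:[13,56] y:[14,24] z:[20/3,21] -> hit [14,21], descend [1, 3, 4, 10]
  N1 x:[15,35] y:[55/3,24] z:[52/3,20] -> hit [55/3,20], descend [7, 8]
    N7 x:[28,35] y:[55/3,24] z:[52/3,58/3] -> miss, prune
    N8 x:[15,23] y:[55/3,64/3] z:[52/3,20] -> hit [55/3,20] leaf, test {P9@t=55/3, P11@t=58/3}
  N3 x:[13,22] y:[14,61/3] z:[20/3,50/3] -> hit [14,50/3], descend [2, 9]
    N2 x:[13,19] y:[14,56/3] z:[13,16] -> hit [14,16] leaf, test {P2(miss), P3@t=14}
    N9 x:[17,22] y:[55/3,61/3] z:[20/3,50/3] -> miss, prune
  N4 x:[50,56] y:[59/3,64/3] z:[18,21] -> miss, prune
  N10 x:[36,50] y:[15,52/3] z:[22/3,52/3] -> miss, prune

9 AABB tests over nodes [0, 1, 7, 8, 3, 2, 9, 4, 10]; 2 leaves entered; closest P3.

== RESULT ==
9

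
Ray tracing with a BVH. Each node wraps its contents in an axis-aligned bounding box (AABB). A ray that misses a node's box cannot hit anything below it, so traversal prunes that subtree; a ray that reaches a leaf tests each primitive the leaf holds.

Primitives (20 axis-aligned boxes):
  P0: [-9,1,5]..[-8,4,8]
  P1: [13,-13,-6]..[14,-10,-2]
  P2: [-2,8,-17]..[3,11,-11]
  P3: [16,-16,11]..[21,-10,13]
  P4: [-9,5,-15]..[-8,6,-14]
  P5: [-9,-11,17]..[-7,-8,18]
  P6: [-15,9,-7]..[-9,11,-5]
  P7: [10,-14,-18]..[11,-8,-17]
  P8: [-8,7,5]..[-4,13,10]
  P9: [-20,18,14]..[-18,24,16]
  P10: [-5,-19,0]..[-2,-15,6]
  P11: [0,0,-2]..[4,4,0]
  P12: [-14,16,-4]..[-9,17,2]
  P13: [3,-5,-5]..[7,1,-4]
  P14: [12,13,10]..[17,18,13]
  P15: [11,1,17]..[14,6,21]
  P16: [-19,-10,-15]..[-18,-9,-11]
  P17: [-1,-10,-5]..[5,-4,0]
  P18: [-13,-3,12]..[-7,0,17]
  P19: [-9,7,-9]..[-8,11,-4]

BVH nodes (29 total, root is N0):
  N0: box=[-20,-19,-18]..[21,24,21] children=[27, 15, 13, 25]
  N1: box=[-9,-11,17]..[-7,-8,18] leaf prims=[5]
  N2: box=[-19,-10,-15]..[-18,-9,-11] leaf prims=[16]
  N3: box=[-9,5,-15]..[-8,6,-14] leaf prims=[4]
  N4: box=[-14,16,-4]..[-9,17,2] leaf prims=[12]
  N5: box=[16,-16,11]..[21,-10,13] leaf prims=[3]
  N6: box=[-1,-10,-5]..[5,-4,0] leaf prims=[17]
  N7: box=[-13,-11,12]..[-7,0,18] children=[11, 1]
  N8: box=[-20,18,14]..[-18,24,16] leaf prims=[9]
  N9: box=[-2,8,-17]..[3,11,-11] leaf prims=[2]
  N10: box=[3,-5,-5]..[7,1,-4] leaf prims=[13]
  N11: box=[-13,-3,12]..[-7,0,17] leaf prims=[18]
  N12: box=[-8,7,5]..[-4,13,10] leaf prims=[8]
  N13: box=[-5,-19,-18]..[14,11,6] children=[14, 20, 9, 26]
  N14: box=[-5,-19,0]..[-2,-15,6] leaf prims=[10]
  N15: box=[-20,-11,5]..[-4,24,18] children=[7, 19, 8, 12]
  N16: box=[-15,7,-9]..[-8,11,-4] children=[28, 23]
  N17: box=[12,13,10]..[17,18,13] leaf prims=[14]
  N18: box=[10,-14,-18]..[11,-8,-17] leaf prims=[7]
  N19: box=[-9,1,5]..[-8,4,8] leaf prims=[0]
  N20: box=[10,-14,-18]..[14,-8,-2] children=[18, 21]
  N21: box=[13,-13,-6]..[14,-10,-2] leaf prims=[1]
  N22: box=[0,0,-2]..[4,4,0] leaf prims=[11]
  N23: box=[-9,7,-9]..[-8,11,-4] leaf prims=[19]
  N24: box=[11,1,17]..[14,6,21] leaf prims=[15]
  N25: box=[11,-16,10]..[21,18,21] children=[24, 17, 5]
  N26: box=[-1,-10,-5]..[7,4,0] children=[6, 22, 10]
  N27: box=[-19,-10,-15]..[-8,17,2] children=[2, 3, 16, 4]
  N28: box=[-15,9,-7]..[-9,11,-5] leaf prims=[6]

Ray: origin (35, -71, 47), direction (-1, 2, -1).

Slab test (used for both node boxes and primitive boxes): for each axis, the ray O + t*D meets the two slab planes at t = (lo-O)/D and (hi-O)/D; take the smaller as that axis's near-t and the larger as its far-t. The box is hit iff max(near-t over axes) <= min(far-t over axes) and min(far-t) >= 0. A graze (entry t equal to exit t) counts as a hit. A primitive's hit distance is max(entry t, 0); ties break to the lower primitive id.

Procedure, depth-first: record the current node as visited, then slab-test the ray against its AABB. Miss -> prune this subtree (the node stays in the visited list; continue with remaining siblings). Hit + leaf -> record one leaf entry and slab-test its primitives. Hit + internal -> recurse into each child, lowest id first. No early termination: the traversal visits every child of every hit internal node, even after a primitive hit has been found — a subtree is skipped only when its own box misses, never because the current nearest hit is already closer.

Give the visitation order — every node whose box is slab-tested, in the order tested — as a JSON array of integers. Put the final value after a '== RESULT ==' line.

Trace the traversal:
N0 x:[14,55] y:[26,95/2] z:[26,65] -> hit [26,95/2], descend [13, 15, 25, 27]
  N13 x:[21,40] y:[26,41] z:[41,65] -> miss, prune
  N15 x:[39,55] y:[30,95/2] z:[29,42] -> hit [39,42], descend [7, 8, 12, 19]
    N7 x:[42,48] y:[30,71/2] z:[29,35] -> miss, prune
    N8 x:[53,55] y:[89/2,95/2] z:[31,33] -> miss, prune
    N12 x:[39,43] y:[39,42] z:[37,42] -> hit [39,42] leaf, test {P8@t=39}
    N19 x:[43,44] y:[36,75/2] z:[39,42] -> miss, prune
  N25 x:[14,24] y:[55/2,89/2] z:[26,37] -> miss, prune
  N27 x:[43,54] y:[61/2,44] z:[45,62] -> miss, prune

Summary -> nodes [0, 13, 15, 7, 8, 12, 19, 25, 27]; box-tests=9; leaf-entries=1; first=P8

== RESULT ==
[0, 13, 15, 7, 8, 12, 19, 25, 27]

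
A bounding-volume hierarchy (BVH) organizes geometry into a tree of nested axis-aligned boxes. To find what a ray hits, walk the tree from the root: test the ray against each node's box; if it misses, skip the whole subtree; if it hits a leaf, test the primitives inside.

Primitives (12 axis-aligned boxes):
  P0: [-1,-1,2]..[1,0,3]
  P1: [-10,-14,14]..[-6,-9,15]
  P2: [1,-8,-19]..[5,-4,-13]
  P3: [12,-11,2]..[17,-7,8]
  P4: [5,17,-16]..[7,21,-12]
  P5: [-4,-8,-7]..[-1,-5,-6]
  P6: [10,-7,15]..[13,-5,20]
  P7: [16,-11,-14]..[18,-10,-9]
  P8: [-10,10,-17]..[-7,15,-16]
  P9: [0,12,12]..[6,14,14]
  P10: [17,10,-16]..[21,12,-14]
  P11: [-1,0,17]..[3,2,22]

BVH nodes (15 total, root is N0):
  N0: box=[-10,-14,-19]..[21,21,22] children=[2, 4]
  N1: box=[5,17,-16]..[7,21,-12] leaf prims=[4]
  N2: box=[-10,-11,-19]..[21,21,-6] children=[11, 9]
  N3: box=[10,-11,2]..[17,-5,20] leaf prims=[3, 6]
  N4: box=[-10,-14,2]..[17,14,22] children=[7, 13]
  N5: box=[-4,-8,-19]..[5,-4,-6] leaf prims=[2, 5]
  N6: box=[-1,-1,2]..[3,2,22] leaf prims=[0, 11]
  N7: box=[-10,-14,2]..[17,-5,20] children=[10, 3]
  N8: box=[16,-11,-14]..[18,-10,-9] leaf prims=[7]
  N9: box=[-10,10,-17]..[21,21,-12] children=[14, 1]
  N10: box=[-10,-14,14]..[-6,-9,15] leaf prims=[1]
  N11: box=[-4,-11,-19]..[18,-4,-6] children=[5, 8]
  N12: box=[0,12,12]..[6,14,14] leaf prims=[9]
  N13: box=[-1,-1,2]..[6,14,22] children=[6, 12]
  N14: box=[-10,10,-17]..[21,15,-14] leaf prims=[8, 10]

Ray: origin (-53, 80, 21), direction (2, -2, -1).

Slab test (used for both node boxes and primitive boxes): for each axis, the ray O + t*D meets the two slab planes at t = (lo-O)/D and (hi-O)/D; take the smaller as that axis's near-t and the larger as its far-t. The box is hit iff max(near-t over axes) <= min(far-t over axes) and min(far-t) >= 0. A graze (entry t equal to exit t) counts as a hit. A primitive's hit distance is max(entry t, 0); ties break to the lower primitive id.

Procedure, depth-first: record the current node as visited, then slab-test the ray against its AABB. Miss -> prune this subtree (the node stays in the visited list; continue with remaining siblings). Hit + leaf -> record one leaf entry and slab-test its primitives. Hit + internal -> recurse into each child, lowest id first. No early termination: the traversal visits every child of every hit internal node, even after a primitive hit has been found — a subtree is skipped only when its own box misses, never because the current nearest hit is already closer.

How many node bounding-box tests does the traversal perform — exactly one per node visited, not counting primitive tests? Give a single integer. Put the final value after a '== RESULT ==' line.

Walk:
N0 x:[43/2,37] y:[59/2,47] z:[-1,40] -> hit [59/2,37], descend [2, 4]
  N2 x:[43/2,37] y:[59/2,91/2] z:[27,40] -> hit [59/2,37], descend [9, 11]
    N9 x:[43/2,37] y:[59/2,35] z:[33,38] -> hit [33,35], descend [1, 14]
      N1 x:[29,30] y:[59/2,63/2] z:[33,37] -> miss, prune
      N14 x:[43/2,37] y:[65/2,35] z:[35,38] -> hit [35,35] leaf, test {P8(miss), P10@t=35}
    N11 x:[49/2,71/2] y:[42,91/2] z:[27,40] -> miss, prune
  N4 x:[43/2,35] y:[33,47] z:[-1,19] -> miss, prune

7 AABB tests over nodes [0, 2, 9, 1, 14, 11, 4]; 1 leaf entered; closest P10.

== RESULT ==
7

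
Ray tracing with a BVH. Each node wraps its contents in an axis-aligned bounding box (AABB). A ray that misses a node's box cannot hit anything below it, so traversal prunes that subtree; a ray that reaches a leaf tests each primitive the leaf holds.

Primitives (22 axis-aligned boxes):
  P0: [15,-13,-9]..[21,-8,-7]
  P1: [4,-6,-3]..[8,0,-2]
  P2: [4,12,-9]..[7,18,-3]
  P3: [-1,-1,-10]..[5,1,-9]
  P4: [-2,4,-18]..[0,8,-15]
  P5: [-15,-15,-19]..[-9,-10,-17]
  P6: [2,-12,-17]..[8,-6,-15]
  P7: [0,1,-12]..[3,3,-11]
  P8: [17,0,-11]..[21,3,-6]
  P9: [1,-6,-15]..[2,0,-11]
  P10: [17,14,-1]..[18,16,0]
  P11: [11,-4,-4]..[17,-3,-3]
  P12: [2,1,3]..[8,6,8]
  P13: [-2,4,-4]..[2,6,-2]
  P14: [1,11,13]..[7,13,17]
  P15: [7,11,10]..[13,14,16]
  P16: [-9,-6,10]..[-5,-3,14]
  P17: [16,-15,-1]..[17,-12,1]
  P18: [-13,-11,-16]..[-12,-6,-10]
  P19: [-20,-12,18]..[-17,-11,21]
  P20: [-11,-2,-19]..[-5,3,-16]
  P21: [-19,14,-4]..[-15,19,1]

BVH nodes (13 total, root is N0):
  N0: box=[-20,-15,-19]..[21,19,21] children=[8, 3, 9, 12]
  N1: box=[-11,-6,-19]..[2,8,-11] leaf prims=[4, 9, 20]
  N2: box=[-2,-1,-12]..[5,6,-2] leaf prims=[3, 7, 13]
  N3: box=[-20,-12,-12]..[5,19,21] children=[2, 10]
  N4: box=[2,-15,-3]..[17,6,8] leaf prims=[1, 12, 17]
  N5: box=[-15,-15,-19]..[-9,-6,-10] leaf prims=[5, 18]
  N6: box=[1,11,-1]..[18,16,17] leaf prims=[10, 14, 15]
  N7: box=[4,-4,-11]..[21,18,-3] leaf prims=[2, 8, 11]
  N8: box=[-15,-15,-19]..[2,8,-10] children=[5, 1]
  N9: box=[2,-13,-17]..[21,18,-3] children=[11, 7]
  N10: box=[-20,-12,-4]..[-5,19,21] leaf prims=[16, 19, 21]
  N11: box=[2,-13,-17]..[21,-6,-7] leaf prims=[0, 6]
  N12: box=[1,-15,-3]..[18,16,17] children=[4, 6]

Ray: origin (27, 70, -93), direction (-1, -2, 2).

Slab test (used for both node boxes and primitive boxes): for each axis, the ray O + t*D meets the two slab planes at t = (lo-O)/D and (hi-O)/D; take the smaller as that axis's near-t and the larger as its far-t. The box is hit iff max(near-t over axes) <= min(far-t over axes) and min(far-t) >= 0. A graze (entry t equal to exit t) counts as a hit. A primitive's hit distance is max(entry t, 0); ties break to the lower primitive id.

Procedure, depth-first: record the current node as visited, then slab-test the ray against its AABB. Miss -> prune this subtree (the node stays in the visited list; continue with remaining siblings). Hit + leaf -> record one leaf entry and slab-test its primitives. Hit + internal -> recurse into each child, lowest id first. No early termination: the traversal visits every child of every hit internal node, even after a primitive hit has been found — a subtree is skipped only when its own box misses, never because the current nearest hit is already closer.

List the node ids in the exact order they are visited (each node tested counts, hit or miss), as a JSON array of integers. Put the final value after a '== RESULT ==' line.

Walk:
N0 x:[6,47] y:[51/2,85/2] z:[37,57] -> hit [37,85/2], descend [3, 8, 9, 12]
  N3 x:[22,47] y:[51/2,41] z:[81/2,57] -> hit [81/2,41], descend [2, 10]
    N2 x:[22,29] y:[32,71/2] z:[81/2,91/2] -> miss, prune
    N10 x:[32,47] y:[51/2,41] z:[89/2,57] -> miss, prune
  N8 x:[25,42] y:[31,85/2] z:[37,83/2] -> hit [37,83/2], descend [1, 5]
    N1 x:[25,38] y:[31,38] z:[37,41] -> hit [37,38] leaf, test {P4(miss), P9(miss), P20(miss)}
    N5 x:[36,42] y:[38,85/2] z:[37,83/2] -> hit [38,83/2] leaf, test {P5(miss), P18@t=39}
  N9 x:[6,25] y:[26,83/2] z:[38,45] -> miss, prune
  N12 x:[9,26] y:[27,85/2] z:[45,55] -> miss, prune

order=[0, 3, 2, 10, 8, 1, 5, 9, 12]  |boxes|=9  |leaves|=2  hit=P18

== RESULT ==
[0, 3, 2, 10, 8, 1, 5, 9, 12]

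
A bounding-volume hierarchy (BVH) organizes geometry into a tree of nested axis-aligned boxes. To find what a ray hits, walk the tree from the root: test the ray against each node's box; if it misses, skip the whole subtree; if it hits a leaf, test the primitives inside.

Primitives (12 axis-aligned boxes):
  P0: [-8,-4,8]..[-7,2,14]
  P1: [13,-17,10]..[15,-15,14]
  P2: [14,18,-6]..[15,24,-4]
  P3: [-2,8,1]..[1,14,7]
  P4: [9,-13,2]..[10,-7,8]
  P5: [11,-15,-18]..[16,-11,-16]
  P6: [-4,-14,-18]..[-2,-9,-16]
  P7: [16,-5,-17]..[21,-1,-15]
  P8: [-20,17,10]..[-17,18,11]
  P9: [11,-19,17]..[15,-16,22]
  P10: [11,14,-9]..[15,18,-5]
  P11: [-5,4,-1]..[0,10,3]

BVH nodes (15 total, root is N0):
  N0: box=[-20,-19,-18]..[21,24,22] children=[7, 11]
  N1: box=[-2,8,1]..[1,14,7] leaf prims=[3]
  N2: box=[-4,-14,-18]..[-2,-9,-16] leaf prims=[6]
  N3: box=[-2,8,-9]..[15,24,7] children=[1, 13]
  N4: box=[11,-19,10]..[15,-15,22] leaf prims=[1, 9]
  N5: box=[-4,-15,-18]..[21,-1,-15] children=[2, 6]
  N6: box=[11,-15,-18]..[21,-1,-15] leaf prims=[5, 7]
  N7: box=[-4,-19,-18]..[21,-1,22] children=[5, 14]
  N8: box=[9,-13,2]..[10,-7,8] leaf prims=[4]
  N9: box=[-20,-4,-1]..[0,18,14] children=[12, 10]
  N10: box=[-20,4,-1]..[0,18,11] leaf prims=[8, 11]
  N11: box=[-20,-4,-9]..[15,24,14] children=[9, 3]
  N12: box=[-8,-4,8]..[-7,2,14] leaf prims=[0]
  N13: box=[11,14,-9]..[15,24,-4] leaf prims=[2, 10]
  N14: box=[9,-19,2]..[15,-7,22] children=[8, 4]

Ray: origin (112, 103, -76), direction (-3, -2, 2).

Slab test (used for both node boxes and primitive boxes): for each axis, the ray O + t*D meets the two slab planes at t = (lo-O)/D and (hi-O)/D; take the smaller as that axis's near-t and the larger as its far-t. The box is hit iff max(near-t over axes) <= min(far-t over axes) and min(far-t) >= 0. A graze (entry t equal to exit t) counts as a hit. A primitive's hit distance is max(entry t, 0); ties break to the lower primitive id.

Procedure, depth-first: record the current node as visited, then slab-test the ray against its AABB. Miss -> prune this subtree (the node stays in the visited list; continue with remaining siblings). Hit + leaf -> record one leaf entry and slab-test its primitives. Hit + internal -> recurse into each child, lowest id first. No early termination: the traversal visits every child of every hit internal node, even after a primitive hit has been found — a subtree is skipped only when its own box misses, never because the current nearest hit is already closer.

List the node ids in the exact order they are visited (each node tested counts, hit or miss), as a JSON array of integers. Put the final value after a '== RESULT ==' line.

Trace the traversal:
N0 x:[91/3,44] y:[79/2,61] z:[29,49] -> hit [79/2,44], descend [7, 11]
  N7 x:[91/3,116/3] y:[52,61] z:[29,49] -> miss, prune
  N11 x:[97/3,44] y:[79/2,107/2] z:[67/2,45] -> hit [79/2,44], descend [3, 9]
    N3 x:[97/3,38] y:[79/2,95/2] z:[67/2,83/2] -> miss, prune
    N9 x:[112/3,44] y:[85/2,107/2] z:[75/2,45] -> hit [85/2,44], descend [10, 12]
      N10 x:[112/3,44] y:[85/2,99/2] z:[75/2,87/2] -> hit [85/2,87/2] leaf, test {P8@t=43, P11(miss)}
      N12 x:[119/3,40] y:[101/2,107/2] z:[42,45] -> miss, prune

Summary -> nodes [0, 7, 11, 3, 9, 10, 12]; box-tests=7; leaf-entries=1; first=P8

== RESULT ==
[0, 7, 11, 3, 9, 10, 12]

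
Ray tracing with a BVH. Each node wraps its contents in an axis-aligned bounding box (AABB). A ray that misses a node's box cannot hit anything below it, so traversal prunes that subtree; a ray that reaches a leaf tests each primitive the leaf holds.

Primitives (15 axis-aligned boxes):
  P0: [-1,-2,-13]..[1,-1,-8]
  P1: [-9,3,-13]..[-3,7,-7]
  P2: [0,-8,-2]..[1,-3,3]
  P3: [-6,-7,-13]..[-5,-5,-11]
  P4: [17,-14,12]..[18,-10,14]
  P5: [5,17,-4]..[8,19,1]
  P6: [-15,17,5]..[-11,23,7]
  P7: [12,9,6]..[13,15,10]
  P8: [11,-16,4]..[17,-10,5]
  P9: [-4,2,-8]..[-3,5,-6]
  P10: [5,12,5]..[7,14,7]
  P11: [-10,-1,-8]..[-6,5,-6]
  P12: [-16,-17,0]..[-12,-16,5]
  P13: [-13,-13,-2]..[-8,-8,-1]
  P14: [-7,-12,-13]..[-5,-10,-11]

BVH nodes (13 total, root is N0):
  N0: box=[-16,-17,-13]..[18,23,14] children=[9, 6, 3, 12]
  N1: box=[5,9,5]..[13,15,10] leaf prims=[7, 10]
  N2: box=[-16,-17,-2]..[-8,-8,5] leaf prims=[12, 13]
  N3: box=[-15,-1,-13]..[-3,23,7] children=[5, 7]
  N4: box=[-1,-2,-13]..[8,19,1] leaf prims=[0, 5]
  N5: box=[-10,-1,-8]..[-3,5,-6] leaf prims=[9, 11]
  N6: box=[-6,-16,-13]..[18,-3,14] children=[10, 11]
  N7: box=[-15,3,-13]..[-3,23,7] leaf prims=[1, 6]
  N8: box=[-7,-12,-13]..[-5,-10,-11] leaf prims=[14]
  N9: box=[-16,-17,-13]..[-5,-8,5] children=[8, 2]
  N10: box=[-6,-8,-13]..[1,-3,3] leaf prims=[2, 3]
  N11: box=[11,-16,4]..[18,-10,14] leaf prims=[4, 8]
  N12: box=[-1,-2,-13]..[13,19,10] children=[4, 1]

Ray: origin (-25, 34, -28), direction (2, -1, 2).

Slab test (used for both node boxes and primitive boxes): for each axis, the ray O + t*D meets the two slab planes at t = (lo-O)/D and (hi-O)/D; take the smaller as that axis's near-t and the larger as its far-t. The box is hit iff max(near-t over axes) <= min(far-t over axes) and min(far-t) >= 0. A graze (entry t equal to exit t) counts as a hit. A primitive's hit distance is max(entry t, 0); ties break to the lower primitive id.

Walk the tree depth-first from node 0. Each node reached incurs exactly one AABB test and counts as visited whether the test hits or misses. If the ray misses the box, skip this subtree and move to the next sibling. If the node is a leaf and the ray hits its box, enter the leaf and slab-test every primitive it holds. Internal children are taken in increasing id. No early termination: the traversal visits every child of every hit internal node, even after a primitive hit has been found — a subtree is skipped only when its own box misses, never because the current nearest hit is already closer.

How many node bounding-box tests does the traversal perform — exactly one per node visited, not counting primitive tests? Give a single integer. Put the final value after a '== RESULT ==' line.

Traverse from the root:
N0 x:[9/2,43/2] y:[11,51] z:[15/2,21] -> hit [11,21], descend [3, 6, 9, 12]
  N3 x:[5,11] y:[11,35] z:[15/2,35/2] -> hit [11,11], descend [5, 7]
    N5 x:[15/2,11] y:[29,35] z:[10,11] -> miss, prune
    N7 x:[5,11] y:[11,31] z:[15/2,35/2] -> hit [11,11] leaf, test {P1(miss), P6(miss)}
  N6 x:[19/2,43/2] y:[37,50] z:[15/2,21] -> miss, prune
  N9 x:[9/2,10] y:[42,51] z:[15/2,33/2] -> miss, prune
  N12 x:[12,19] y:[15,36] z:[15/2,19] -> hit [15,19], descend [1, 4]
    N1 x:[15,19] y:[19,25] z:[33/2,19] -> hit [19,19] leaf, test {P7@t=19, P10(miss)}
    N4 x:[12,33/2] y:[15,36] z:[15/2,29/2] -> miss, prune

order=[0, 3, 5, 7, 6, 9, 12, 1, 4]  |boxes|=9  |leaves|=2  hit=P7

== RESULT ==
9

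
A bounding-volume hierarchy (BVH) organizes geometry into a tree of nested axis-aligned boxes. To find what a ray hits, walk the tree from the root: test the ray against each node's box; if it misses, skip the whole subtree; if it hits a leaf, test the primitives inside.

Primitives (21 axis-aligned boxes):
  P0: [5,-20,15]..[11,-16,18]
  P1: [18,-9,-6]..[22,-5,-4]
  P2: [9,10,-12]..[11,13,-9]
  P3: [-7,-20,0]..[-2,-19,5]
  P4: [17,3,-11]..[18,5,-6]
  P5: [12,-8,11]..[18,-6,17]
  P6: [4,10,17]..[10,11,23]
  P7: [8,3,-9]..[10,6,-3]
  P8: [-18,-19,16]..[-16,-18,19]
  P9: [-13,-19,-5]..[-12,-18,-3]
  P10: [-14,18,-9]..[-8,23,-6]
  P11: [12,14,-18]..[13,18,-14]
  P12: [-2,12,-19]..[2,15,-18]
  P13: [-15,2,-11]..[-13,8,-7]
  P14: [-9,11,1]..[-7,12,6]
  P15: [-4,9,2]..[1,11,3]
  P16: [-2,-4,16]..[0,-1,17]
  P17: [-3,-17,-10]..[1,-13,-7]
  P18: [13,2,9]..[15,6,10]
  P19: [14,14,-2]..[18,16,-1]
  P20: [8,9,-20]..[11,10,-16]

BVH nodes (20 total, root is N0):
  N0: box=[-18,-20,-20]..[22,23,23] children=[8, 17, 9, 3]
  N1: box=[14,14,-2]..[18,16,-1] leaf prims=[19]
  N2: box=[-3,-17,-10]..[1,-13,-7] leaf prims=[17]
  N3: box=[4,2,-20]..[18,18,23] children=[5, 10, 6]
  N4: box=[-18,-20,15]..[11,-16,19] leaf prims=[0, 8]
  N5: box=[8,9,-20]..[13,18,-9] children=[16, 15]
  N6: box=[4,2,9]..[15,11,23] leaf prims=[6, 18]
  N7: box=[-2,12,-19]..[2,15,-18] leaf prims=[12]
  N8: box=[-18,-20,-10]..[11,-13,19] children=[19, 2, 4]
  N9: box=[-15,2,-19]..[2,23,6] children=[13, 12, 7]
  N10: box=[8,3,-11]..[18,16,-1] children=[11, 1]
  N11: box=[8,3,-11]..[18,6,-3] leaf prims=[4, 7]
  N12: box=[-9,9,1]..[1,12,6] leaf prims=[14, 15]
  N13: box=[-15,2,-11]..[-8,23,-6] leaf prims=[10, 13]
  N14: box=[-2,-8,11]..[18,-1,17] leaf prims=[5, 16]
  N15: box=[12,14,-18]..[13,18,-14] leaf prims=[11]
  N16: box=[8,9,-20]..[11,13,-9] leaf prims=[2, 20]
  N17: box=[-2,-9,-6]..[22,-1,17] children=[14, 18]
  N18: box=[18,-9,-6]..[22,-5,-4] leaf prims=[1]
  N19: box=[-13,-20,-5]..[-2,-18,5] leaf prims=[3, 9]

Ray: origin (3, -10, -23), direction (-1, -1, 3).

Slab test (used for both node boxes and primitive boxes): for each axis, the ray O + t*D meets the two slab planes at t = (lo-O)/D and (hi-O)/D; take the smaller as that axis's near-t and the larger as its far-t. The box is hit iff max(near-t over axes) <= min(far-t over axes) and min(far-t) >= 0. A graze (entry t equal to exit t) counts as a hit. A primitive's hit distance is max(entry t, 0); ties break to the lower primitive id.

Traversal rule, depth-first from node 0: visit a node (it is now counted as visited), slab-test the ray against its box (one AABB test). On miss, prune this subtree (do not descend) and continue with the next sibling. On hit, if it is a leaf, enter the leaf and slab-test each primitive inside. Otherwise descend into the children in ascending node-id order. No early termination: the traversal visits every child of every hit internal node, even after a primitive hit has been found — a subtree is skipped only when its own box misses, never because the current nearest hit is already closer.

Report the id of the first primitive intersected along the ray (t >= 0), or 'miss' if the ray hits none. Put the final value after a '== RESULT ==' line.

Traverse from the root:
N0 x:[-19,21] y:[-33,10] z:[1,46/3] -> hit [1,10], descend [3, 8, 9, 17]
  N3 x:[-15,-1] y:[-28,-12] z:[1,46/3] -> miss, prune
  N8 x:[-8,21] y:[3,10] z:[13/3,14] -> hit [13/3,10], descend [2, 4, 19]
    N2 x:[2,6] y:[3,7] z:[13/3,16/3] -> hit [13/3,16/3] leaf, test {P17@t=13/3}
    N4 x:[-8,21] y:[6,10] z:[38/3,14] -> miss, prune
    N19 x:[5,16] y:[8,10] z:[6,28/3] -> hit [8,28/3] leaf, test {P3@t=9, P9(miss)}
  N9 x:[1,18] y:[-33,-12] z:[4/3,29/3] -> miss, prune
  N17 x:[-19,5] y:[-9,-1] z:[17/3,40/3] -> miss, prune

8 AABB tests over nodes [0, 3, 8, 2, 4, 19, 9, 17]; 2 leaves entered; closest P17.

== RESULT ==
17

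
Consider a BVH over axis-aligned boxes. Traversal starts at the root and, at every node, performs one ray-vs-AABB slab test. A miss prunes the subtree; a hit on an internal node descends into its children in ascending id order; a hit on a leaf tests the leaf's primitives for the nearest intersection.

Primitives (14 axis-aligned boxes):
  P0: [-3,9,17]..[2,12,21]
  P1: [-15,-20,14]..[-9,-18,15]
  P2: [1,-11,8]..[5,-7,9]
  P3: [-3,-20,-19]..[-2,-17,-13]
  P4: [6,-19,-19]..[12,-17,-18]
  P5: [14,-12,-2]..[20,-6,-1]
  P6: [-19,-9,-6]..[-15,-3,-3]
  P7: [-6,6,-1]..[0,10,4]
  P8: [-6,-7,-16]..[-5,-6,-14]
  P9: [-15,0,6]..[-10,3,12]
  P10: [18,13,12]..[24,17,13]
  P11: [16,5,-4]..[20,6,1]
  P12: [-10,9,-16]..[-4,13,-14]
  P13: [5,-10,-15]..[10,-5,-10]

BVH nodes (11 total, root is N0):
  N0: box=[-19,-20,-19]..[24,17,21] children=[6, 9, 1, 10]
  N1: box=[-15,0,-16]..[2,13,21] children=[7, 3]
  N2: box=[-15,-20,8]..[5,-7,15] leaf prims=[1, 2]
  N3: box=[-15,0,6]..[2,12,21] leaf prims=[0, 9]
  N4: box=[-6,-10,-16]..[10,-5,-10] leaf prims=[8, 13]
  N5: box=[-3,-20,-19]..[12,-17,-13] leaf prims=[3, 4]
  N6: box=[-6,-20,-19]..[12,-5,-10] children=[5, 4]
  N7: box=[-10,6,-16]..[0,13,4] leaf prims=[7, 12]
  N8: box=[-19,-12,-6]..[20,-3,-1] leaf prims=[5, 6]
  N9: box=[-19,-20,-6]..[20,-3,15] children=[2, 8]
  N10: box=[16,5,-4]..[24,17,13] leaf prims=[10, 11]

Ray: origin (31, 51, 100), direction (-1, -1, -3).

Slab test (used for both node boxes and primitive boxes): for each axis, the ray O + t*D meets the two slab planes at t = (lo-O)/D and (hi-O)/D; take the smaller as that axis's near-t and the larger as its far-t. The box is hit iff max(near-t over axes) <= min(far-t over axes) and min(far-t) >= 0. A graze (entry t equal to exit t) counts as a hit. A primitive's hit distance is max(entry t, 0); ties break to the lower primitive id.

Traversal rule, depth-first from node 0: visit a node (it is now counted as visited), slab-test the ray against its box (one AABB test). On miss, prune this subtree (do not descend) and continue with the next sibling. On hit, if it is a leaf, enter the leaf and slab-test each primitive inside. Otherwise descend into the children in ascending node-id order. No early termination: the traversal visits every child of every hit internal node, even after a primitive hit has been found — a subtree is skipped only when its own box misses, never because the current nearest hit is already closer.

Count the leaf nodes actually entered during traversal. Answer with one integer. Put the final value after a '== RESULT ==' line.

Trace the traversal:
N0 x:[7,50] y:[34,71] z:[79/3,119/3] -> hit [34,119/3], descend [1, 6, 9, 10]
  N1 x:[29,46] y:[38,51] z:[79/3,116/3] -> hit [38,116/3], descend [3, 7]
    N3 x:[29,46] y:[39,51] z:[79/3,94/3] -> miss, prune
    N7 x:[31,41] y:[38,45] z:[32,116/3] -> hit [38,116/3] leaf, test {P7(miss), P12@t=38}
  N6 x:[19,37] y:[56,71] z:[110/3,119/3] -> miss, prune
  N9 x:[11,50] y:[54,71] z:[85/3,106/3] -> miss, prune
  N10 x:[7,15] y:[34,46] z:[29,104/3] -> miss, prune

7 AABB tests over nodes [0, 1, 3, 7, 6, 9, 10]; 1 leaf entered; closest P12.

== RESULT ==
1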